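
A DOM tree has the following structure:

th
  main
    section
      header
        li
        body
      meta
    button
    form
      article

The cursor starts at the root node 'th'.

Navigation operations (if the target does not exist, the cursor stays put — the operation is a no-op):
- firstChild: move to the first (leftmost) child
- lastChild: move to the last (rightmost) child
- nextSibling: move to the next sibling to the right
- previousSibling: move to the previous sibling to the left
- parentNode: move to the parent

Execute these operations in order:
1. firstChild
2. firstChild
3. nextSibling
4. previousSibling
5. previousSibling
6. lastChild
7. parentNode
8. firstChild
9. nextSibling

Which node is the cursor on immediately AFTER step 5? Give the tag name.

After 1 (firstChild): main
After 2 (firstChild): section
After 3 (nextSibling): button
After 4 (previousSibling): section
After 5 (previousSibling): section (no-op, stayed)

Answer: section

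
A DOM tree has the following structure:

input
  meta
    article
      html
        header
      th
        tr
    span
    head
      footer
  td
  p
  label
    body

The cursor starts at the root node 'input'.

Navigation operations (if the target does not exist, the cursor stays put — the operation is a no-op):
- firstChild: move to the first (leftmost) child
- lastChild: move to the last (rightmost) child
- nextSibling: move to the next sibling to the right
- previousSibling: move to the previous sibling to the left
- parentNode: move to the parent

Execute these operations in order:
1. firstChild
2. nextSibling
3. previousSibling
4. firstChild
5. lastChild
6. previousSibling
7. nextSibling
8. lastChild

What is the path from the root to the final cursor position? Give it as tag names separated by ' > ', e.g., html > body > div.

After 1 (firstChild): meta
After 2 (nextSibling): td
After 3 (previousSibling): meta
After 4 (firstChild): article
After 5 (lastChild): th
After 6 (previousSibling): html
After 7 (nextSibling): th
After 8 (lastChild): tr

Answer: input > meta > article > th > tr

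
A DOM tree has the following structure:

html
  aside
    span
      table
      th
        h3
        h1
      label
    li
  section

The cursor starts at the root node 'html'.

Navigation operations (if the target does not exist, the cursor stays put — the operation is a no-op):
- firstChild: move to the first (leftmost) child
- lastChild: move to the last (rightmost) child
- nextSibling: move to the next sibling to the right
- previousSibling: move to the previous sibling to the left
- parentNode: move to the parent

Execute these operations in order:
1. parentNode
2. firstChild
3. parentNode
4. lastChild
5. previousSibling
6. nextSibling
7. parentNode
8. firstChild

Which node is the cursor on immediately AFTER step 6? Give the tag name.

After 1 (parentNode): html (no-op, stayed)
After 2 (firstChild): aside
After 3 (parentNode): html
After 4 (lastChild): section
After 5 (previousSibling): aside
After 6 (nextSibling): section

Answer: section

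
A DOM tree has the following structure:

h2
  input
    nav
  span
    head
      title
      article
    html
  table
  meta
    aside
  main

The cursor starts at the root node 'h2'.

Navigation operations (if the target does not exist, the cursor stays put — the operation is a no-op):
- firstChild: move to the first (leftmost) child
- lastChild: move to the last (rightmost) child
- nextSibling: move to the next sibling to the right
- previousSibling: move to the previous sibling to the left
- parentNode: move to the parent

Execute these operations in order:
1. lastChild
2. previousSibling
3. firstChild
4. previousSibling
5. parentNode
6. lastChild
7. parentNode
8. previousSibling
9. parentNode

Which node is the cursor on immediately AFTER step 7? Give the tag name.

After 1 (lastChild): main
After 2 (previousSibling): meta
After 3 (firstChild): aside
After 4 (previousSibling): aside (no-op, stayed)
After 5 (parentNode): meta
After 6 (lastChild): aside
After 7 (parentNode): meta

Answer: meta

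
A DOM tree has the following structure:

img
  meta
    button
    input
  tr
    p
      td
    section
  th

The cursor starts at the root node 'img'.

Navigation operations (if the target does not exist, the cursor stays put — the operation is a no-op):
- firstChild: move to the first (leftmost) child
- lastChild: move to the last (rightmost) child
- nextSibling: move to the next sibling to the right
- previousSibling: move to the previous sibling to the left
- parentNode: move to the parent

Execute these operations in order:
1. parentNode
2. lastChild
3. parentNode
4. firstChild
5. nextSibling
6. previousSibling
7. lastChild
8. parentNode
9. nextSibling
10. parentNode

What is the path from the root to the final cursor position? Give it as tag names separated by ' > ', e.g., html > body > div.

After 1 (parentNode): img (no-op, stayed)
After 2 (lastChild): th
After 3 (parentNode): img
After 4 (firstChild): meta
After 5 (nextSibling): tr
After 6 (previousSibling): meta
After 7 (lastChild): input
After 8 (parentNode): meta
After 9 (nextSibling): tr
After 10 (parentNode): img

Answer: img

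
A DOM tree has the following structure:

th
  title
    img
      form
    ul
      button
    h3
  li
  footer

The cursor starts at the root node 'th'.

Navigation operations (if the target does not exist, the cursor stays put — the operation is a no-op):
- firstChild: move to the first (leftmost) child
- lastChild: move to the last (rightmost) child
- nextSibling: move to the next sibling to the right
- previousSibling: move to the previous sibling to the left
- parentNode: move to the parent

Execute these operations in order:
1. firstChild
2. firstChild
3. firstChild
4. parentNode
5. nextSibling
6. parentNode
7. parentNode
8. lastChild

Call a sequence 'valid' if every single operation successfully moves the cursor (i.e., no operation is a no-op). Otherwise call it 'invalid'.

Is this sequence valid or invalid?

After 1 (firstChild): title
After 2 (firstChild): img
After 3 (firstChild): form
After 4 (parentNode): img
After 5 (nextSibling): ul
After 6 (parentNode): title
After 7 (parentNode): th
After 8 (lastChild): footer

Answer: valid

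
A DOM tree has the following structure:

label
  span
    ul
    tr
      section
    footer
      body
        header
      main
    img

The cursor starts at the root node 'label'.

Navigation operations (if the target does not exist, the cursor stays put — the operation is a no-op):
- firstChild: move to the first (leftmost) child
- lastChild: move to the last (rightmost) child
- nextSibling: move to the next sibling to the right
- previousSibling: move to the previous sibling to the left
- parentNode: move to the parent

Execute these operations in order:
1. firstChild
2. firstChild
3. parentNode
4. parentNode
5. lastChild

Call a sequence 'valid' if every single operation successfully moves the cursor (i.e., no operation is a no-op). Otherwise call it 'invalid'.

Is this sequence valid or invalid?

After 1 (firstChild): span
After 2 (firstChild): ul
After 3 (parentNode): span
After 4 (parentNode): label
After 5 (lastChild): span

Answer: valid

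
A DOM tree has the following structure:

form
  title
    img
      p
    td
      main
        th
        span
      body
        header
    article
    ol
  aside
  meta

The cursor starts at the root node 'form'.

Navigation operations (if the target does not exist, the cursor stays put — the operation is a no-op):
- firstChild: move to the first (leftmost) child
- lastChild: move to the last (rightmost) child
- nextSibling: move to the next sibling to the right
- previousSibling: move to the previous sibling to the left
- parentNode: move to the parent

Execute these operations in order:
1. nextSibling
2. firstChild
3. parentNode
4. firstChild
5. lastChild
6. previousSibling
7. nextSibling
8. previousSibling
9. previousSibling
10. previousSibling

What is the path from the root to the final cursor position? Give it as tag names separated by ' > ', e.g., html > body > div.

After 1 (nextSibling): form (no-op, stayed)
After 2 (firstChild): title
After 3 (parentNode): form
After 4 (firstChild): title
After 5 (lastChild): ol
After 6 (previousSibling): article
After 7 (nextSibling): ol
After 8 (previousSibling): article
After 9 (previousSibling): td
After 10 (previousSibling): img

Answer: form > title > img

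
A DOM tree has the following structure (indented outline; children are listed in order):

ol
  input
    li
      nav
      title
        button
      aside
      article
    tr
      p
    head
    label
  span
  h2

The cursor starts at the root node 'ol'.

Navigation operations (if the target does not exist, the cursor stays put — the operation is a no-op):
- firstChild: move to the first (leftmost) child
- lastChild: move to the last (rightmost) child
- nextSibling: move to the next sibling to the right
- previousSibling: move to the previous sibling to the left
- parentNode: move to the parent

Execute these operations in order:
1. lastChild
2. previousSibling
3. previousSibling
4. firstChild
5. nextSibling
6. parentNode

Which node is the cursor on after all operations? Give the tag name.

Answer: input

Derivation:
After 1 (lastChild): h2
After 2 (previousSibling): span
After 3 (previousSibling): input
After 4 (firstChild): li
After 5 (nextSibling): tr
After 6 (parentNode): input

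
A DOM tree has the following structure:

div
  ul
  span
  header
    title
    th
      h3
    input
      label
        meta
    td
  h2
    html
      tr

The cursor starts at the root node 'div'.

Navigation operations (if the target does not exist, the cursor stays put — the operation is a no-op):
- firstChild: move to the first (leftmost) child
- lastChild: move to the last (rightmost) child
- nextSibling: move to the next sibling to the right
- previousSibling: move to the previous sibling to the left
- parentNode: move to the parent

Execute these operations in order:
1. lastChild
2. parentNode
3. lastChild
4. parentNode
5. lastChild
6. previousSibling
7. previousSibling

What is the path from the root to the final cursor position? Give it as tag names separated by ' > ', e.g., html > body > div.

After 1 (lastChild): h2
After 2 (parentNode): div
After 3 (lastChild): h2
After 4 (parentNode): div
After 5 (lastChild): h2
After 6 (previousSibling): header
After 7 (previousSibling): span

Answer: div > span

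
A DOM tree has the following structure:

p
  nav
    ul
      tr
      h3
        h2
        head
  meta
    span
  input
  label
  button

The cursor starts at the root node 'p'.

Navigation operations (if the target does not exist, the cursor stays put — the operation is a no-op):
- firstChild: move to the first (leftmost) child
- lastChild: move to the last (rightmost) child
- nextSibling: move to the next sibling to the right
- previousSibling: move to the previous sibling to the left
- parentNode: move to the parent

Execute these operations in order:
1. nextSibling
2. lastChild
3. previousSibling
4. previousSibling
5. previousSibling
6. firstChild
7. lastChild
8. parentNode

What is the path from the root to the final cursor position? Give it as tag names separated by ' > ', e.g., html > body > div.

After 1 (nextSibling): p (no-op, stayed)
After 2 (lastChild): button
After 3 (previousSibling): label
After 4 (previousSibling): input
After 5 (previousSibling): meta
After 6 (firstChild): span
After 7 (lastChild): span (no-op, stayed)
After 8 (parentNode): meta

Answer: p > meta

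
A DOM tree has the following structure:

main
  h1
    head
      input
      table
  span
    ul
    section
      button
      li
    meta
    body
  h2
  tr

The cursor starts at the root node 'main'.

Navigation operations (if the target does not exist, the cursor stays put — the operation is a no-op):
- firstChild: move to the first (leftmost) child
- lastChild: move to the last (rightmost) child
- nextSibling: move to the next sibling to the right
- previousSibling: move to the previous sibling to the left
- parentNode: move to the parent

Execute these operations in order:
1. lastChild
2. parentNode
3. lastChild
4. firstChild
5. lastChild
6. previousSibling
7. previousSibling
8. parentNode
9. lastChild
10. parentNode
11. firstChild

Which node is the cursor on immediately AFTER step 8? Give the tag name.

After 1 (lastChild): tr
After 2 (parentNode): main
After 3 (lastChild): tr
After 4 (firstChild): tr (no-op, stayed)
After 5 (lastChild): tr (no-op, stayed)
After 6 (previousSibling): h2
After 7 (previousSibling): span
After 8 (parentNode): main

Answer: main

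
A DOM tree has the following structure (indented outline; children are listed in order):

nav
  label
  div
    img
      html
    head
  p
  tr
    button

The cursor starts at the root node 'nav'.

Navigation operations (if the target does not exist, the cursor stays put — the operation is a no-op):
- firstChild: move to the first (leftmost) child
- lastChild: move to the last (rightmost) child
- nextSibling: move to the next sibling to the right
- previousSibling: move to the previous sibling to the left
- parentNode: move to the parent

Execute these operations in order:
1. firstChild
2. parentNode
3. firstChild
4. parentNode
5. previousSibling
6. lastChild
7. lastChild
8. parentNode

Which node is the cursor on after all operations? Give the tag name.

Answer: tr

Derivation:
After 1 (firstChild): label
After 2 (parentNode): nav
After 3 (firstChild): label
After 4 (parentNode): nav
After 5 (previousSibling): nav (no-op, stayed)
After 6 (lastChild): tr
After 7 (lastChild): button
After 8 (parentNode): tr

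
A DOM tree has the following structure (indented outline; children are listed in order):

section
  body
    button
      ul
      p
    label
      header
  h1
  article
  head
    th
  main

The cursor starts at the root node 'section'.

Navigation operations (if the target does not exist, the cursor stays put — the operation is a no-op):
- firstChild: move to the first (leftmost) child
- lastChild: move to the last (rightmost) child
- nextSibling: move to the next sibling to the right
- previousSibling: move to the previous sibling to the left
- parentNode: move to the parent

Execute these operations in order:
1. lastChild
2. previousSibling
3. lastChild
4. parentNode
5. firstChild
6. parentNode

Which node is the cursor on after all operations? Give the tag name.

After 1 (lastChild): main
After 2 (previousSibling): head
After 3 (lastChild): th
After 4 (parentNode): head
After 5 (firstChild): th
After 6 (parentNode): head

Answer: head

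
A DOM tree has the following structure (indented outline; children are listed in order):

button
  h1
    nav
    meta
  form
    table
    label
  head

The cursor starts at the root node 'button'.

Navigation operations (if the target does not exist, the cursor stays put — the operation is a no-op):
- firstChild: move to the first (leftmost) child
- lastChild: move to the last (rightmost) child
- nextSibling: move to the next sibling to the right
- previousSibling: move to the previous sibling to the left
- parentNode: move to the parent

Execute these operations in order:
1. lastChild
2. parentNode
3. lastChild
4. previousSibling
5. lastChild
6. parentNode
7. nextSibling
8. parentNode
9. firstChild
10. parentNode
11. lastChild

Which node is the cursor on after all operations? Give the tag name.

Answer: head

Derivation:
After 1 (lastChild): head
After 2 (parentNode): button
After 3 (lastChild): head
After 4 (previousSibling): form
After 5 (lastChild): label
After 6 (parentNode): form
After 7 (nextSibling): head
After 8 (parentNode): button
After 9 (firstChild): h1
After 10 (parentNode): button
After 11 (lastChild): head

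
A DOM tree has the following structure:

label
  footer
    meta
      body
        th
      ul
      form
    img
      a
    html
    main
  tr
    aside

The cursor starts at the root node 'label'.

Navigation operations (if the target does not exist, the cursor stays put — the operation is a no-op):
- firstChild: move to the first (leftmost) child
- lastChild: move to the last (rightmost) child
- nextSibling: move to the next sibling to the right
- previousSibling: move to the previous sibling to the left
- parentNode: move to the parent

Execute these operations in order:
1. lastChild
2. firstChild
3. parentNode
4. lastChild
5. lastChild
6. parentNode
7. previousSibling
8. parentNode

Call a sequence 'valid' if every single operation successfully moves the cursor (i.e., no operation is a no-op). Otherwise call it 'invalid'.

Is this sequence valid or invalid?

After 1 (lastChild): tr
After 2 (firstChild): aside
After 3 (parentNode): tr
After 4 (lastChild): aside
After 5 (lastChild): aside (no-op, stayed)
After 6 (parentNode): tr
After 7 (previousSibling): footer
After 8 (parentNode): label

Answer: invalid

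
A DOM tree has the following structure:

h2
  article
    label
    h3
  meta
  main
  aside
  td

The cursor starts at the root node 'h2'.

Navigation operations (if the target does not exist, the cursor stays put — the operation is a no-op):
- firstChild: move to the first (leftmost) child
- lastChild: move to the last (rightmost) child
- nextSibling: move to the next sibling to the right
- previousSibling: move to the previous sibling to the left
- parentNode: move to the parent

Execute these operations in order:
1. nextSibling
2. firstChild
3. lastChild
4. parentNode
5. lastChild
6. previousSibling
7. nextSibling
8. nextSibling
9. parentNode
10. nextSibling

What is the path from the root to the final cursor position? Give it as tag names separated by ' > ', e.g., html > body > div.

After 1 (nextSibling): h2 (no-op, stayed)
After 2 (firstChild): article
After 3 (lastChild): h3
After 4 (parentNode): article
After 5 (lastChild): h3
After 6 (previousSibling): label
After 7 (nextSibling): h3
After 8 (nextSibling): h3 (no-op, stayed)
After 9 (parentNode): article
After 10 (nextSibling): meta

Answer: h2 > meta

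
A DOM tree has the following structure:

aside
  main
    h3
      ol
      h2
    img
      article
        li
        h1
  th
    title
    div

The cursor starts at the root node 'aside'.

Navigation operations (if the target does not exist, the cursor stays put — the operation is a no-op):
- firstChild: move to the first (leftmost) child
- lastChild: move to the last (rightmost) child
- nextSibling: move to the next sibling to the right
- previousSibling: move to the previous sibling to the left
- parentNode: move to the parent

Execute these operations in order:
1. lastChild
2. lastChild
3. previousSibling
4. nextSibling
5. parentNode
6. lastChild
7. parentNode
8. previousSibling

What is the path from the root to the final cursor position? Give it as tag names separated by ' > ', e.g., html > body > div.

After 1 (lastChild): th
After 2 (lastChild): div
After 3 (previousSibling): title
After 4 (nextSibling): div
After 5 (parentNode): th
After 6 (lastChild): div
After 7 (parentNode): th
After 8 (previousSibling): main

Answer: aside > main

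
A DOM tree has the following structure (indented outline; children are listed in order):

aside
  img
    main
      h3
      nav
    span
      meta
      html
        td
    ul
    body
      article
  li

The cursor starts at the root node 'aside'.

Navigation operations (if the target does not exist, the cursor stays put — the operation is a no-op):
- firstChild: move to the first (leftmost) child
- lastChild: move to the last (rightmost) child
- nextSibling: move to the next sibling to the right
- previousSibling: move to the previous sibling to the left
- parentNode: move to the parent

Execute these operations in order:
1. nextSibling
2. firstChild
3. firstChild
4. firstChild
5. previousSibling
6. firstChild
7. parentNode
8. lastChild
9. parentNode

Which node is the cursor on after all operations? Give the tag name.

After 1 (nextSibling): aside (no-op, stayed)
After 2 (firstChild): img
After 3 (firstChild): main
After 4 (firstChild): h3
After 5 (previousSibling): h3 (no-op, stayed)
After 6 (firstChild): h3 (no-op, stayed)
After 7 (parentNode): main
After 8 (lastChild): nav
After 9 (parentNode): main

Answer: main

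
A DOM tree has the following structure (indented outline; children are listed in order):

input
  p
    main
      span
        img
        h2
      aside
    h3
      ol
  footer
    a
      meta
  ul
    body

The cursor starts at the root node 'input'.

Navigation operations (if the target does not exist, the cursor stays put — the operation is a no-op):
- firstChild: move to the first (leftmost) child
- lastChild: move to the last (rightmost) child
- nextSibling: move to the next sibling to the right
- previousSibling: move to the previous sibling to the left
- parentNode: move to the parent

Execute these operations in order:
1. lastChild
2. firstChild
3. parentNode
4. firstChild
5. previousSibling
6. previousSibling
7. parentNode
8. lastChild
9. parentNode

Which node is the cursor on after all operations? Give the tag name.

Answer: ul

Derivation:
After 1 (lastChild): ul
After 2 (firstChild): body
After 3 (parentNode): ul
After 4 (firstChild): body
After 5 (previousSibling): body (no-op, stayed)
After 6 (previousSibling): body (no-op, stayed)
After 7 (parentNode): ul
After 8 (lastChild): body
After 9 (parentNode): ul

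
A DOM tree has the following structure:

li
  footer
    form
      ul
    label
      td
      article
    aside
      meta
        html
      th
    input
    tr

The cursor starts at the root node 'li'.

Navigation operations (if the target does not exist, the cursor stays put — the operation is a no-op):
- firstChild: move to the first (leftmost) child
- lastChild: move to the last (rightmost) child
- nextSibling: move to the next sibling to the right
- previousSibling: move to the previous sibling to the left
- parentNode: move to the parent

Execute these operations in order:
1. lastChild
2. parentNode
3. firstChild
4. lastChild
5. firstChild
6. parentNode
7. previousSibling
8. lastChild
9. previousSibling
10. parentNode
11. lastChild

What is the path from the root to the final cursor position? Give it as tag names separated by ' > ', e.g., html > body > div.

Answer: li > footer > tr

Derivation:
After 1 (lastChild): footer
After 2 (parentNode): li
After 3 (firstChild): footer
After 4 (lastChild): tr
After 5 (firstChild): tr (no-op, stayed)
After 6 (parentNode): footer
After 7 (previousSibling): footer (no-op, stayed)
After 8 (lastChild): tr
After 9 (previousSibling): input
After 10 (parentNode): footer
After 11 (lastChild): tr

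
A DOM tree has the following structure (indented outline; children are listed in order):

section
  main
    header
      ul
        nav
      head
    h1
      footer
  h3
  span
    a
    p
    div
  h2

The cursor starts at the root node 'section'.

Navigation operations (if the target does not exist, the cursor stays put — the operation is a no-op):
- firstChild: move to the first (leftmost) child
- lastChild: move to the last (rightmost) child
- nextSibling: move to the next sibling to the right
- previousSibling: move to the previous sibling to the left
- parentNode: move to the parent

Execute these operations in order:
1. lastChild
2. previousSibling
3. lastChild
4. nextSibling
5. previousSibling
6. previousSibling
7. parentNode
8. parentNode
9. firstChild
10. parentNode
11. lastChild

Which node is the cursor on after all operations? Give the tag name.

Answer: h2

Derivation:
After 1 (lastChild): h2
After 2 (previousSibling): span
After 3 (lastChild): div
After 4 (nextSibling): div (no-op, stayed)
After 5 (previousSibling): p
After 6 (previousSibling): a
After 7 (parentNode): span
After 8 (parentNode): section
After 9 (firstChild): main
After 10 (parentNode): section
After 11 (lastChild): h2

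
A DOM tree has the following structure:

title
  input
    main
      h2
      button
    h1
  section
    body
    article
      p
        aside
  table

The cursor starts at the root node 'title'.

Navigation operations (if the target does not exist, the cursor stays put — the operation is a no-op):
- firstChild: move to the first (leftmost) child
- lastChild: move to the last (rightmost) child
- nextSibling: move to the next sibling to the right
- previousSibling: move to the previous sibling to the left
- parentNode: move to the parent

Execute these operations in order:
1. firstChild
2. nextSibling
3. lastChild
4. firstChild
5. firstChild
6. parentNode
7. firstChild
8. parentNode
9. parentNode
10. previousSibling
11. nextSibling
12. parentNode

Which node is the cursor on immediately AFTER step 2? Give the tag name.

Answer: section

Derivation:
After 1 (firstChild): input
After 2 (nextSibling): section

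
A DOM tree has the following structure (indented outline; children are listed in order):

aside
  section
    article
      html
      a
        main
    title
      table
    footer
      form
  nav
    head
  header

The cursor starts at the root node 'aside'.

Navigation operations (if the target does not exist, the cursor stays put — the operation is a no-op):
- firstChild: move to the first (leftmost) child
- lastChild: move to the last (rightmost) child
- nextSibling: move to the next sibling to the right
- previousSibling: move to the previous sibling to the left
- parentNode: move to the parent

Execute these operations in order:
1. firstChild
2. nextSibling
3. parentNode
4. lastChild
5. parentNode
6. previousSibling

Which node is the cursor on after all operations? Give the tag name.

Answer: aside

Derivation:
After 1 (firstChild): section
After 2 (nextSibling): nav
After 3 (parentNode): aside
After 4 (lastChild): header
After 5 (parentNode): aside
After 6 (previousSibling): aside (no-op, stayed)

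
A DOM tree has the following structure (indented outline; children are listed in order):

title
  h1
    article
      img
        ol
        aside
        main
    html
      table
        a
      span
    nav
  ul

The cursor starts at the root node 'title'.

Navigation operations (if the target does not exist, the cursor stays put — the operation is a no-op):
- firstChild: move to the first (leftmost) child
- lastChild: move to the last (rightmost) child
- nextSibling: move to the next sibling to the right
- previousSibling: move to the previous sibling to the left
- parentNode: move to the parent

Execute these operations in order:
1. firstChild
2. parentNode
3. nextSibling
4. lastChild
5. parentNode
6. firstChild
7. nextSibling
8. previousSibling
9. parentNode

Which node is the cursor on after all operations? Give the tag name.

After 1 (firstChild): h1
After 2 (parentNode): title
After 3 (nextSibling): title (no-op, stayed)
After 4 (lastChild): ul
After 5 (parentNode): title
After 6 (firstChild): h1
After 7 (nextSibling): ul
After 8 (previousSibling): h1
After 9 (parentNode): title

Answer: title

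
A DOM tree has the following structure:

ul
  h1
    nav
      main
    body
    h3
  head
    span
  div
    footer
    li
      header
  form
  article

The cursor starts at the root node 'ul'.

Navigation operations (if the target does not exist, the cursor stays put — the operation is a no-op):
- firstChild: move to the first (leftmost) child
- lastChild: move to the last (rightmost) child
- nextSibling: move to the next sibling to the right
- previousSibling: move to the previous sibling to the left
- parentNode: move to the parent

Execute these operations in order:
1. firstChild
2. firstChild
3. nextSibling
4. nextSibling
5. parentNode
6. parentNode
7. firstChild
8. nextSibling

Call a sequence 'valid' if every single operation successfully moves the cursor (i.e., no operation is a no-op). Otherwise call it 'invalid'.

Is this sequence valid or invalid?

After 1 (firstChild): h1
After 2 (firstChild): nav
After 3 (nextSibling): body
After 4 (nextSibling): h3
After 5 (parentNode): h1
After 6 (parentNode): ul
After 7 (firstChild): h1
After 8 (nextSibling): head

Answer: valid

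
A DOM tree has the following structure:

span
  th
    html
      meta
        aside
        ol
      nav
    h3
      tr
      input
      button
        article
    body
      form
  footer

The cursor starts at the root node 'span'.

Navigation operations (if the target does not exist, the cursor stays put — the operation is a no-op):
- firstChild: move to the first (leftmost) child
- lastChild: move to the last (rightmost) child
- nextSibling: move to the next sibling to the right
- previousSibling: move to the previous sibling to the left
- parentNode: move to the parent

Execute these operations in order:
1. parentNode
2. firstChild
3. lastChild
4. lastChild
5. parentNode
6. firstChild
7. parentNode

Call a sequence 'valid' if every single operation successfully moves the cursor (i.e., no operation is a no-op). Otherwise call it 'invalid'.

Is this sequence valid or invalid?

Answer: invalid

Derivation:
After 1 (parentNode): span (no-op, stayed)
After 2 (firstChild): th
After 3 (lastChild): body
After 4 (lastChild): form
After 5 (parentNode): body
After 6 (firstChild): form
After 7 (parentNode): body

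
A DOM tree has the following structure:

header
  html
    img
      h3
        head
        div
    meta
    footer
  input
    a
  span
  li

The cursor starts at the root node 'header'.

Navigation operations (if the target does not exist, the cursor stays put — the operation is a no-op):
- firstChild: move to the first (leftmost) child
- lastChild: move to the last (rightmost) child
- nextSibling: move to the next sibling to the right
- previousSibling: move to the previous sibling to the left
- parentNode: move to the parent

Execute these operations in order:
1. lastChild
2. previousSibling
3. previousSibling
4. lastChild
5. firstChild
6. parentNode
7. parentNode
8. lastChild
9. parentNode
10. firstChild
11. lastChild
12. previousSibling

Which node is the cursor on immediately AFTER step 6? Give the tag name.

Answer: input

Derivation:
After 1 (lastChild): li
After 2 (previousSibling): span
After 3 (previousSibling): input
After 4 (lastChild): a
After 5 (firstChild): a (no-op, stayed)
After 6 (parentNode): input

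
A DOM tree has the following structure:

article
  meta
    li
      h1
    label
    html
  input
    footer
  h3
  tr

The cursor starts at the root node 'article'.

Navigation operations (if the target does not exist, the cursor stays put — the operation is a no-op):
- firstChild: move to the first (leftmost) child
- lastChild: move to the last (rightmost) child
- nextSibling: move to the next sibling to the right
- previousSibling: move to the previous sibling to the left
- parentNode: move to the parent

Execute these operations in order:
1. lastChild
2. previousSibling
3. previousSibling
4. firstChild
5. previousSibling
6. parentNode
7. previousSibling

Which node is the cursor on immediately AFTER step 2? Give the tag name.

Answer: h3

Derivation:
After 1 (lastChild): tr
After 2 (previousSibling): h3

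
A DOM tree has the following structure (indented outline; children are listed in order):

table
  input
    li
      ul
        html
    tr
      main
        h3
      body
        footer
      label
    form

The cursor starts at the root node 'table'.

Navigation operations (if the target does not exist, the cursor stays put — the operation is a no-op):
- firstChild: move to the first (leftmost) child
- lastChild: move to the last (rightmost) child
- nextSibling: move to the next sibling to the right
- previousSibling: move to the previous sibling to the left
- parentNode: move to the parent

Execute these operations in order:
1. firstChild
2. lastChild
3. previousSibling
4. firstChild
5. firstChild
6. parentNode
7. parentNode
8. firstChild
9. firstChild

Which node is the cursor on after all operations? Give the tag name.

Answer: h3

Derivation:
After 1 (firstChild): input
After 2 (lastChild): form
After 3 (previousSibling): tr
After 4 (firstChild): main
After 5 (firstChild): h3
After 6 (parentNode): main
After 7 (parentNode): tr
After 8 (firstChild): main
After 9 (firstChild): h3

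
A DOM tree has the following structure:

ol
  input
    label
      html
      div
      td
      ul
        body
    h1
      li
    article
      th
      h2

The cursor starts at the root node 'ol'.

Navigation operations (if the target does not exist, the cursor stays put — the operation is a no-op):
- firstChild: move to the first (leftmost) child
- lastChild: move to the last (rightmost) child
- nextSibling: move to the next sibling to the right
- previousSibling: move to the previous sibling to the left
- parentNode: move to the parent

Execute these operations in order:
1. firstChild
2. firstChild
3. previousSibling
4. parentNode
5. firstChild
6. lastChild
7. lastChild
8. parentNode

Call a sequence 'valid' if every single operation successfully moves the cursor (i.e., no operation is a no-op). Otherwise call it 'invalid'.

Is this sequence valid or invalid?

Answer: invalid

Derivation:
After 1 (firstChild): input
After 2 (firstChild): label
After 3 (previousSibling): label (no-op, stayed)
After 4 (parentNode): input
After 5 (firstChild): label
After 6 (lastChild): ul
After 7 (lastChild): body
After 8 (parentNode): ul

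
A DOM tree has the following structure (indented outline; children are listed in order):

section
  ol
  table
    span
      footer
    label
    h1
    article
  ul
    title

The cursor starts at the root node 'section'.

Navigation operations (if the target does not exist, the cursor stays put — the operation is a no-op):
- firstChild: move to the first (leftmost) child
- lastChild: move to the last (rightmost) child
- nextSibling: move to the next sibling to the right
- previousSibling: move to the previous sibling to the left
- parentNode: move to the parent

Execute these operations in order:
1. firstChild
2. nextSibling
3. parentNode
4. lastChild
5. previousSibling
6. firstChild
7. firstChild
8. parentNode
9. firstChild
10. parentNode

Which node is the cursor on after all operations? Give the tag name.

Answer: span

Derivation:
After 1 (firstChild): ol
After 2 (nextSibling): table
After 3 (parentNode): section
After 4 (lastChild): ul
After 5 (previousSibling): table
After 6 (firstChild): span
After 7 (firstChild): footer
After 8 (parentNode): span
After 9 (firstChild): footer
After 10 (parentNode): span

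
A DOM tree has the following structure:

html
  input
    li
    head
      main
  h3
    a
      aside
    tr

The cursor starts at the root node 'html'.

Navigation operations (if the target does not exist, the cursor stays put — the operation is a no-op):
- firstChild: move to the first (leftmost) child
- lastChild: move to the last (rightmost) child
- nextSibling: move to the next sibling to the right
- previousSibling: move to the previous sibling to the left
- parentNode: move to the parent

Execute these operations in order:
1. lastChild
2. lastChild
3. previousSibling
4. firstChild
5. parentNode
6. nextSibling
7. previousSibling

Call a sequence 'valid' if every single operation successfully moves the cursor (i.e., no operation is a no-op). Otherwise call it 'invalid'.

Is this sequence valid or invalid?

Answer: valid

Derivation:
After 1 (lastChild): h3
After 2 (lastChild): tr
After 3 (previousSibling): a
After 4 (firstChild): aside
After 5 (parentNode): a
After 6 (nextSibling): tr
After 7 (previousSibling): a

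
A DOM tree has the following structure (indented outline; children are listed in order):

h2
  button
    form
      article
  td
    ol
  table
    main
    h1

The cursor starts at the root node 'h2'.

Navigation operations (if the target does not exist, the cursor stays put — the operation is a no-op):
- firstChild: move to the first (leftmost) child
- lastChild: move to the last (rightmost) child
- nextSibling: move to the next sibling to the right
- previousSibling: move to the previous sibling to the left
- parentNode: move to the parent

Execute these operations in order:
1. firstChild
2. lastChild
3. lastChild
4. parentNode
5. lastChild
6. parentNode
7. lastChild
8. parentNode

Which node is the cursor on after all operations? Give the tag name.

After 1 (firstChild): button
After 2 (lastChild): form
After 3 (lastChild): article
After 4 (parentNode): form
After 5 (lastChild): article
After 6 (parentNode): form
After 7 (lastChild): article
After 8 (parentNode): form

Answer: form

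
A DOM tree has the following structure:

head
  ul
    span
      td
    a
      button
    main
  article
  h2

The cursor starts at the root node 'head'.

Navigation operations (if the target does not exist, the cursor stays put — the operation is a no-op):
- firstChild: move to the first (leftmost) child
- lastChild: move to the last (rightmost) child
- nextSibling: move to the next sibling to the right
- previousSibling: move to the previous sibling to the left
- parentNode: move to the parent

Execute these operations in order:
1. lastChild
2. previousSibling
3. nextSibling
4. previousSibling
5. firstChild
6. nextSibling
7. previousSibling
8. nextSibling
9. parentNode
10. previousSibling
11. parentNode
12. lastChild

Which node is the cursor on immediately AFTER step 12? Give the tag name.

Answer: h2

Derivation:
After 1 (lastChild): h2
After 2 (previousSibling): article
After 3 (nextSibling): h2
After 4 (previousSibling): article
After 5 (firstChild): article (no-op, stayed)
After 6 (nextSibling): h2
After 7 (previousSibling): article
After 8 (nextSibling): h2
After 9 (parentNode): head
After 10 (previousSibling): head (no-op, stayed)
After 11 (parentNode): head (no-op, stayed)
After 12 (lastChild): h2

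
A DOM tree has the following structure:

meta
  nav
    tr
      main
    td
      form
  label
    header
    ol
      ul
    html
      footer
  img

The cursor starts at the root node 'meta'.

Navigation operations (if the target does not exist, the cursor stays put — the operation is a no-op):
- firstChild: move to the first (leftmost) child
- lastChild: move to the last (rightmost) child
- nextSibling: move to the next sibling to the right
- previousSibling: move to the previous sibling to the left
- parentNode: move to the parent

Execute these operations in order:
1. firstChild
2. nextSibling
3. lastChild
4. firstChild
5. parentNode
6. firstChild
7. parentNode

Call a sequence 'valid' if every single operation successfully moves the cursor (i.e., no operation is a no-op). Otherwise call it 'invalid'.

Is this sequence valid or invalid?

Answer: valid

Derivation:
After 1 (firstChild): nav
After 2 (nextSibling): label
After 3 (lastChild): html
After 4 (firstChild): footer
After 5 (parentNode): html
After 6 (firstChild): footer
After 7 (parentNode): html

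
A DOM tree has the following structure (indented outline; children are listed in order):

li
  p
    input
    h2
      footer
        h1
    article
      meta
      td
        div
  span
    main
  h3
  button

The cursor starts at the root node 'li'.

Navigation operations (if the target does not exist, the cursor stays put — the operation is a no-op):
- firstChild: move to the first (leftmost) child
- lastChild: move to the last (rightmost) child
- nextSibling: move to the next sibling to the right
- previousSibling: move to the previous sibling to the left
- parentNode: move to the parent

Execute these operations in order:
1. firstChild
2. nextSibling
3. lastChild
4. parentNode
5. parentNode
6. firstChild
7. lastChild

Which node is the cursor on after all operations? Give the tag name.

After 1 (firstChild): p
After 2 (nextSibling): span
After 3 (lastChild): main
After 4 (parentNode): span
After 5 (parentNode): li
After 6 (firstChild): p
After 7 (lastChild): article

Answer: article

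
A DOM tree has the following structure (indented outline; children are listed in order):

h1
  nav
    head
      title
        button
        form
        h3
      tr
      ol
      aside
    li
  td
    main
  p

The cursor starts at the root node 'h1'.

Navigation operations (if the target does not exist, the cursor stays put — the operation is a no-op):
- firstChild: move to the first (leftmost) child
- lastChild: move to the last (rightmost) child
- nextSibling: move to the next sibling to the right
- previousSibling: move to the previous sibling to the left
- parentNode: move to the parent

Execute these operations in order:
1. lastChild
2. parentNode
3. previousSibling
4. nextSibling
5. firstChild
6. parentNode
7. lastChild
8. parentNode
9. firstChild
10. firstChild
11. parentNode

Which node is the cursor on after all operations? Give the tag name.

After 1 (lastChild): p
After 2 (parentNode): h1
After 3 (previousSibling): h1 (no-op, stayed)
After 4 (nextSibling): h1 (no-op, stayed)
After 5 (firstChild): nav
After 6 (parentNode): h1
After 7 (lastChild): p
After 8 (parentNode): h1
After 9 (firstChild): nav
After 10 (firstChild): head
After 11 (parentNode): nav

Answer: nav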